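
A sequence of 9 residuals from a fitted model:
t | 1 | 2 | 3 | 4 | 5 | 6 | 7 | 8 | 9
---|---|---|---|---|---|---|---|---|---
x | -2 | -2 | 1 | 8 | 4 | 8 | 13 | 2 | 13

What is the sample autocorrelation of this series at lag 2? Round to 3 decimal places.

0.248

Mean x̄ = (-2 − 2 + 1 + 8 + 4 + 8 + 13 + 2 + 13)/9 = 5.0000
Numerator Σ_{t=1}^{7}(x_t−x̄)(x_{t+2}−x̄) = 67.0000
Denominator Σ(x_t−x̄)² = 270.0000
r_2 = 67.0000 / 270.0000 = 0.248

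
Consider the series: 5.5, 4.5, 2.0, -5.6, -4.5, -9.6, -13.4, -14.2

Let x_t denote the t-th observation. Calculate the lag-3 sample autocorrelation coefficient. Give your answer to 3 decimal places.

Mean x̄ = (5.5 + 4.5 + 2.0 − 5.6 − 4.5 − 9.6 − 13.4 − 14.2)/8 = -4.4125
Deviations from mean: 9.9125, 8.9125, 6.4125, -1.1875, -0.0875, -5.1875, -8.9875, -9.7875
Numerator Σ_{t=1}^{5}(x_t−x̄)(x_{t+3}−x̄) = -34.2867
Denominator Σ(x_t−x̄)² = 423.7088
r_3 = -34.2867 / 423.7088 = -0.081

-0.081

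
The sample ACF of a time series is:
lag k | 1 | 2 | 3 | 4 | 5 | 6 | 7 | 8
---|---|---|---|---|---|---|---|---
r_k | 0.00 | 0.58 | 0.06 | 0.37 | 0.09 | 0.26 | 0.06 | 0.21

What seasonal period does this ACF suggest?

The largest autocorrelation is r_2 = 0.58, with weaker echoes at lags 4 (0.37), 6 (0.26) and 8 (0.21); the remaining lags stay at or below 0.09.
The dominant spike at lag 2 indicates a seasonal period of 2.

2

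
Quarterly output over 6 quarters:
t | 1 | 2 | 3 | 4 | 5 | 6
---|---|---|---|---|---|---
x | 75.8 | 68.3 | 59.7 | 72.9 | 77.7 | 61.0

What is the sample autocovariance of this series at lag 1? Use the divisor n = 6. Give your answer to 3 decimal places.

Mean x̄ = (75.8 + 68.3 + 59.7 + 72.9 + 77.7 + 61.0)/6 = 69.2333
Deviations: 6.5667, -0.9333, -9.5333, 3.6667, 8.4667, -8.2333
Σ_{t=1}^{5}(x_t−x̄)(x_{t+1}−x̄) = -70.8511
γ_1 = -70.8511 / 6 = -11.809

-11.809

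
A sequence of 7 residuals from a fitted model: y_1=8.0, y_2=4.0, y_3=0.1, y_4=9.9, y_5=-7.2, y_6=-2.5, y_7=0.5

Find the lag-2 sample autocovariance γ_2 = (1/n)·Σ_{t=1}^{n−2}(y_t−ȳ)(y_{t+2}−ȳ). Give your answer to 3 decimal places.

-0.068

Mean ȳ = (8.0 + 4.0 + 0.1 + 9.9 − 7.2 − 2.5 + 0.5)/7 = 1.8286
Σ_{t=1}^{5}(y_t−ȳ)(y_{t+2}−ȳ) = -0.4773
γ_2 = -0.4773 / 7 = -0.068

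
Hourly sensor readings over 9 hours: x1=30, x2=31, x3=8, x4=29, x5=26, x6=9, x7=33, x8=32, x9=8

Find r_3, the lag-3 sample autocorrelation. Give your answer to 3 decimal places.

Mean x̄ = (30 + 31 + 8 + 29 + 26 + 9 + 33 + 32 + 8)/9 = 22.8889
Numerator Σ_{t=1}^{6}(x_t−x̄)(x_{t+3}−x̄) = 572.4074
Denominator Σ(x_t−x̄)² = 984.8889
r_3 = 572.4074 / 984.8889 = 0.581

0.581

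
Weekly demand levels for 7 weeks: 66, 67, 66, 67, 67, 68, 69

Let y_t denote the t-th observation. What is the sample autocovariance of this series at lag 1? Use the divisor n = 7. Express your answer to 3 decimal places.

0.283

Mean ȳ = (66 + 67 + 66 + 67 + 67 + 68 + 69)/7 = 67.1429
Deviations: -1.1429, -0.1429, -1.1429, -0.1429, -0.1429, 0.8571, 1.8571
Σ_{t=1}^{6}(y_t−ȳ)(y_{t+1}−ȳ) = 1.9796
γ_1 = 1.9796 / 7 = 0.283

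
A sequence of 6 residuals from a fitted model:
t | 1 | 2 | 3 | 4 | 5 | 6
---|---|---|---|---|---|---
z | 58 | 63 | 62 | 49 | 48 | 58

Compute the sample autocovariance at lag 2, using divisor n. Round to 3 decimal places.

Mean z̄ = (58 + 63 + 62 + 49 + 48 + 58)/6 = 56.3333
Σ_{t=1}^{4}(z_t−z̄)(z_{t+2}−z̄) = -98.8889
γ_2 = -98.8889 / 6 = -16.481

-16.481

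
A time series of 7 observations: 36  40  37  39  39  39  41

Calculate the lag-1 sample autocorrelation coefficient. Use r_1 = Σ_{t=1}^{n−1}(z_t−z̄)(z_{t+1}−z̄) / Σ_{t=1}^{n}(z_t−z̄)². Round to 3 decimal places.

Mean z̄ = (36 + 40 + 37 + 39 + 39 + 39 + 41)/7 = 38.7143
Numerator Σ_{t=1}^{6}(z_t−z̄)(z_{t+1}−z̄) = -5.3673
Denominator Σ(z_t−z̄)² = 17.4286
r_1 = -5.3673 / 17.4286 = -0.308

-0.308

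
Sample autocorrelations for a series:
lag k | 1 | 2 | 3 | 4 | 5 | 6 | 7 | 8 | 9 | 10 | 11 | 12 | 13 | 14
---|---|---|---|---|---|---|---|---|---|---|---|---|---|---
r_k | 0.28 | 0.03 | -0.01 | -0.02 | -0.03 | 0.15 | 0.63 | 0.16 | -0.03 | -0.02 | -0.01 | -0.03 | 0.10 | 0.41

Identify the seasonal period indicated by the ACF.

The largest autocorrelation is r_7 = 0.63, with a weaker echo at lag 14 (0.41); the remaining lags stay at or below 0.28. The elevated value at lag 1 (0.28), dropping to 0.03 at lag 2, reflects decaying short-term dependence rather than seasonality.
The dominant spike at lag 7 indicates a seasonal period of 7.

7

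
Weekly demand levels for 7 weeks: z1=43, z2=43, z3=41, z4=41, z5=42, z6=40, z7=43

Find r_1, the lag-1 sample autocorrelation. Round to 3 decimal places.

-0.164

Mean z̄ = (43 + 43 + 41 + 41 + 42 + 40 + 43)/7 = 41.8571
Numerator Σ_{t=1}^{6}(z_t−z̄)(z_{t+1}−z̄) = -1.4490
Denominator Σ(z_t−z̄)² = 8.8571
r_1 = -1.4490 / 8.8571 = -0.164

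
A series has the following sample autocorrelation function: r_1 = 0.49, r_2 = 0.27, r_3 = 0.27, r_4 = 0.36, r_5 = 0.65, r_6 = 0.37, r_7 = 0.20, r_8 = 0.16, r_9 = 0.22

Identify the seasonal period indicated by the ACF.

The largest autocorrelation is r_5 = 0.65; the remaining lags stay at or below 0.49. The elevated value at lag 1 (0.49), dropping to 0.27 at lag 2, reflects decaying short-term dependence rather than seasonality.
The dominant spike at lag 5 indicates a seasonal period of 5.

5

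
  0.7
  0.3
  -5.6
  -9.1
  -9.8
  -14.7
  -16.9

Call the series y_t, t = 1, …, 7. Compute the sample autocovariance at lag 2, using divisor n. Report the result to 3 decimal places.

4.407

Mean ȳ = (0.7 + 0.3 − 5.6 − 9.1 − 9.8 − 14.7 − 16.9)/7 = -7.8714
Deviations: 8.5714, 8.1714, 2.2714, -1.2286, -1.9286, -6.8286, -9.0286
Σ_{t=1}^{5}(y_t−ȳ)(y_{t+2}−ȳ) = 30.8512
γ_2 = 30.8512 / 7 = 4.407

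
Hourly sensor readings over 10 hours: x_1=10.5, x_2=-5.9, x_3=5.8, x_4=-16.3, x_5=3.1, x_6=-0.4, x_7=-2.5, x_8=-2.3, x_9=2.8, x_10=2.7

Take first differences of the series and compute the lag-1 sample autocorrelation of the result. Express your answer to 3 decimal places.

-0.714

First differences Δx: -16.4, 11.7, -22.1, 19.4, -3.5, -2.1, 0.2, 5.1, -0.1
Mean of differences = -0.8667
Numerator Σ(Δx_t−Δx̄)(Δx_{t+1}−Δx̄) = -932.8611
Denominator Σ(Δx_t−Δx̄)² = 1306.5800
r_1(Δx) = -932.8611 / 1306.5800 = -0.714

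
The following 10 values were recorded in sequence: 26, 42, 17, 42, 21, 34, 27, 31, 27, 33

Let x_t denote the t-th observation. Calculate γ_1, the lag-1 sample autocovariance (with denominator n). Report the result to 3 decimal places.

Mean x̄ = (26 + 42 + 17 + 42 + 21 + 34 + 27 + 31 + 27 + 33)/10 = 30.0000
Σ_{t=1}^{9}(x_t−x̄)(x_{t+1}−x̄) = -531.0000
γ_1 = -531.0000 / 10 = -53.100

-53.100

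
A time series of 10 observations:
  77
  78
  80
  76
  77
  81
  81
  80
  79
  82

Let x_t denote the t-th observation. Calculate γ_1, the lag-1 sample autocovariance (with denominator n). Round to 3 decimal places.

0.599

Mean x̄ = (77 + 78 + 80 + 76 + 77 + 81 + 81 + 80 + 79 + 82)/10 = 79.1000
Σ_{t=1}^{9}(x_t−x̄)(x_{t+1}−x̄) = 5.9900
γ_1 = 5.9900 / 10 = 0.599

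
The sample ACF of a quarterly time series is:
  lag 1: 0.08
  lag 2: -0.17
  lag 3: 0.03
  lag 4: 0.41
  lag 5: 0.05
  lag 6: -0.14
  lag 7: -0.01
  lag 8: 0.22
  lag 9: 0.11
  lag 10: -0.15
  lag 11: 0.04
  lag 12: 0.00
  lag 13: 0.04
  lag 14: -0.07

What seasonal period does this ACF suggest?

The largest autocorrelation is r_4 = 0.41, with a weaker echo at lag 8 (0.22); the remaining lags stay at or below 0.11.
The dominant spike at lag 4 indicates a seasonal period of 4.

4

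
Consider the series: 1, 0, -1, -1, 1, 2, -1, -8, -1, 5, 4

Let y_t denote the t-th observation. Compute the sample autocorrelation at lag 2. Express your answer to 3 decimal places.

-0.550

Mean ȳ = (1 + 0 − 1 − 1 + 1 + 2 − 1 − 8 − 1 + 5 + 4)/11 = 0.0909
Numerator Σ_{t=1}^{9}(y_t−ȳ)(y_{t+2}−ȳ) = -63.1983
Denominator Σ(y_t−ȳ)² = 114.9091
r_2 = -63.1983 / 114.9091 = -0.550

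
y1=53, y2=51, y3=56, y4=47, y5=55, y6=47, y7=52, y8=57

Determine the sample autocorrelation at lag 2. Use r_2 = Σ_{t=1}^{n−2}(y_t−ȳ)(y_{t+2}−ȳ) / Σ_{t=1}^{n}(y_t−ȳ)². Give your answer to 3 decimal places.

0.213

Mean ȳ = (53 + 51 + 56 + 47 + 55 + 47 + 52 + 57)/8 = 52.2500
Deviations from mean: 0.7500, -1.2500, 3.7500, -5.2500, 2.7500, -5.2500, -0.2500, 4.7500
Σ(y_t−ȳ)(y_{t+2}−ȳ) = (2.8125) + (6.5625) + (10.3125) + (27.5625) + (-0.6875) + (-24.9375) = 21.6250
Denominator Σ(y_t−ȳ)² = 101.5000
r_2 = 21.6250 / 101.5000 = 0.213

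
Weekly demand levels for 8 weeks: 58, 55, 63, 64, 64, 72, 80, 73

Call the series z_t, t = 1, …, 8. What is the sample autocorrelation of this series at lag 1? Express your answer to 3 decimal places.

0.623

Mean z̄ = (58 + 55 + 63 + 64 + 64 + 72 + 80 + 73)/8 = 66.1250
Numerator Σ_{t=1}^{7}(z_t−z̄)(z_{t+1}−z̄) = 300.7344
Denominator Σ(z_t−z̄)² = 482.8750
r_1 = 300.7344 / 482.8750 = 0.623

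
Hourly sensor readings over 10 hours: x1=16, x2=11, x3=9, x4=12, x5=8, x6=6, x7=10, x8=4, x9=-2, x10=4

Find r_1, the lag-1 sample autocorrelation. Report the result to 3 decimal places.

0.426

Mean x̄ = (16 + 11 + 9 + 12 + 8 + 6 + 10 + 4 − 2 + 4)/10 = 7.8000
Numerator Σ_{t=1}^{9}(x_t−x̄)(x_{t+1}−x̄) = 97.7600
Denominator Σ(x_t−x̄)² = 229.6000
r_1 = 97.7600 / 229.6000 = 0.426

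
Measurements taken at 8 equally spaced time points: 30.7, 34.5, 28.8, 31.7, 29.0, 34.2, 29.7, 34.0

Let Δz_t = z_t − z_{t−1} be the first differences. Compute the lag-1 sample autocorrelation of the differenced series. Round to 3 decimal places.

-0.794

First differences Δz: 3.8, -5.7, 2.9, -2.7, 5.2, -4.5, 4.3
Mean of differences = 0.4714
Numerator Σ(Δz_t−Δz̄)(Δz_{t+1}−Δz̄) = -100.7694
Denominator Σ(Δz_t−Δz̄)² = 126.8543
r_1(Δz) = -100.7694 / 126.8543 = -0.794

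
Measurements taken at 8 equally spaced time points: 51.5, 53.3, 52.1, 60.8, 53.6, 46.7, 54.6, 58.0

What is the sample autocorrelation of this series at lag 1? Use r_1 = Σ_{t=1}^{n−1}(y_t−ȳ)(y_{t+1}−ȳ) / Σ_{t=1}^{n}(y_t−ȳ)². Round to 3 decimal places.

-0.096

Mean ȳ = (51.5 + 53.3 + 52.1 + 60.8 + 53.6 + 46.7 + 54.6 + 58.0)/8 = 53.8250
Deviations from mean: -2.3250, -0.5250, -1.7250, 6.9750, -0.2250, -7.1250, 0.7750, 4.1750
Numerator Σ_{t=1}^{7}(y_t−ȳ)(y_{t+1}−ȳ) = -12.1581
Denominator Σ(y_t−ȳ)² = 126.1550
r_1 = -12.1581 / 126.1550 = -0.096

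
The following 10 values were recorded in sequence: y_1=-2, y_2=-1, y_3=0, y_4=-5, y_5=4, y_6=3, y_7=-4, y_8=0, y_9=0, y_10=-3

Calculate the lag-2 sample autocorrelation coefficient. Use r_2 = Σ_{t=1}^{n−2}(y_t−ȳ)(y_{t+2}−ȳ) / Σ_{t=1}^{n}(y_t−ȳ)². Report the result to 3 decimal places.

Mean ȳ = (-2 − 1 + 0 − 5 + 4 + 3 − 4 + 0 + 0 − 3)/10 = -0.8000
Numerator Σ_{t=1}^{8}(y_t−ȳ)(y_{t+2}−ȳ) = -28.8800
Denominator Σ(y_t−ȳ)² = 73.6000
r_2 = -28.8800 / 73.6000 = -0.392

-0.392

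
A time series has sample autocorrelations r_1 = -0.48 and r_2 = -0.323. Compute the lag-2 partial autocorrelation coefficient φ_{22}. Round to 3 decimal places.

φ_{22} = (r_2 − r_1²) / (1 − r_1²)
r_1² = (-0.48)² = 0.2304
Numerator = -0.323 − 0.2304 = -0.5534; denominator = 1 − 0.2304 = 0.7696
φ_{22} = -0.5534 / 0.7696 = -0.719

-0.719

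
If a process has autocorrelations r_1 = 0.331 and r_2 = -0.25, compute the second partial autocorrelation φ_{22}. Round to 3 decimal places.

φ_{22} = (r_2 − r_1²) / (1 − r_1²)
r_1² = (0.331)² = 0.109561
Numerator = -0.25 − 0.1096 = -0.3596; denominator = 1 − 0.1096 = 0.8904
φ_{22} = -0.3596 / 0.8904 = -0.404

-0.404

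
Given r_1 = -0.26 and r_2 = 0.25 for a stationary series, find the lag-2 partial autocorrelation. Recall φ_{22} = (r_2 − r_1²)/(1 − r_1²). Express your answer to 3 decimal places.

0.196

φ_{22} = (r_2 − r_1²) / (1 − r_1²)
r_1² = (-0.26)² = 0.0676
Numerator = 0.25 − 0.0676 = 0.1824; denominator = 1 − 0.0676 = 0.9324
φ_{22} = 0.1824 / 0.9324 = 0.196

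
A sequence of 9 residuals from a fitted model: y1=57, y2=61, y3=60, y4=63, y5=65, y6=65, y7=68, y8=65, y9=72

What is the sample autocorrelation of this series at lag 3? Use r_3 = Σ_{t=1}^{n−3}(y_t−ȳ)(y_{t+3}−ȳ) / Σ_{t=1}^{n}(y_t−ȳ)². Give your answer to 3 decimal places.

0.032

Mean ȳ = (57 + 61 + 60 + 63 + 65 + 65 + 68 + 65 + 72)/9 = 64.0000
Σ(y_t−ȳ)(y_{t+3}−ȳ) = (7.0000) + (-3.0000) + (-4.0000) + (-4.0000) + (1.0000) + (8.0000) = 5.0000
Denominator Σ(y_t−ȳ)² = 158.0000
r_3 = 5.0000 / 158.0000 = 0.032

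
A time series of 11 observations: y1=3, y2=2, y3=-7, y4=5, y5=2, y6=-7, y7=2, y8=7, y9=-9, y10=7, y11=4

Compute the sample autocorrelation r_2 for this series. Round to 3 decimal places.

-0.318

Mean ȳ = (3 + 2 − 7 + 5 + 2 − 7 + 2 + 7 − 9 + 7 + 4)/11 = 0.8182
Numerator Σ_{t=1}^{9}(y_t−ȳ)(y_{t+2}−ȳ) = -105.6116
Denominator Σ(y_t−ȳ)² = 331.6364
r_2 = -105.6116 / 331.6364 = -0.318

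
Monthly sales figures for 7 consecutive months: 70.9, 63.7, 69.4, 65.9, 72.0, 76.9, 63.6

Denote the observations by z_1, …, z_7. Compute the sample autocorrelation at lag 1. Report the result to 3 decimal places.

-0.292

Mean z̄ = (70.9 + 63.7 + 69.4 + 65.9 + 72.0 + 76.9 + 63.6)/7 = 68.9143
Deviations from mean: 1.9857, -5.2143, 0.4857, -3.0143, 3.0857, 7.9857, -5.3143
Numerator Σ_{t=1}^{6}(z_t−z̄)(z_{t+1}−z̄) = -41.4488
Denominator Σ(z_t−z̄)² = 141.9886
r_1 = -41.4488 / 141.9886 = -0.292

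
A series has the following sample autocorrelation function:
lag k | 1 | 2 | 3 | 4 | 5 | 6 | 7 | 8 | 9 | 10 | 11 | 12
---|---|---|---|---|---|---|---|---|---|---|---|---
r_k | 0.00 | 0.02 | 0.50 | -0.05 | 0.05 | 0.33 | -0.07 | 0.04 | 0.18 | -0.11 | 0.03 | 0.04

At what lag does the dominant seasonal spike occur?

The largest autocorrelation is r_3 = 0.50, with weaker echoes at lags 6 (0.33) and 9 (0.18); the remaining lags stay at or below 0.05.
The dominant spike at lag 3 indicates a seasonal period of 3.

3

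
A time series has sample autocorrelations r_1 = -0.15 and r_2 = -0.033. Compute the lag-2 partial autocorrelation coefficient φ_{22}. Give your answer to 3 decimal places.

-0.057

φ_{22} = (r_2 − r_1²) / (1 − r_1²)
r_1² = (-0.15)² = 0.0225
Numerator = -0.033 − 0.0225 = -0.0555; denominator = 1 − 0.0225 = 0.9775
φ_{22} = -0.0555 / 0.9775 = -0.057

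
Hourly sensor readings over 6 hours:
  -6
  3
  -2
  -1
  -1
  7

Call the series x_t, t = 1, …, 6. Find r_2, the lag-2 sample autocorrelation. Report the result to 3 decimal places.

0.040

Mean x̄ = (-6 + 3 − 2 − 1 − 1 + 7)/6 = 0.0000
Σ(x_t−x̄)(x_{t+2}−x̄) = (12.0000) + (-3.0000) + (2.0000) + (-7.0000) = 4.0000
Denominator Σ(x_t−x̄)² = 100.0000
r_2 = 4.0000 / 100.0000 = 0.040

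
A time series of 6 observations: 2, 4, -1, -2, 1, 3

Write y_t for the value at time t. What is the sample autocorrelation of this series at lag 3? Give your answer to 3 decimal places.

Mean ȳ = (2 + 4 − 1 − 2 + 1 + 3)/6 = 1.1667
Deviations from mean: 0.8333, 2.8333, -2.1667, -3.1667, -0.1667, 1.8333
Σ(y_t−ȳ)(y_{t+3}−ȳ) = (-2.6389) + (-0.4722) + (-3.9722) = -7.0833
Denominator Σ(y_t−ȳ)² = 26.8333
r_3 = -7.0833 / 26.8333 = -0.264

-0.264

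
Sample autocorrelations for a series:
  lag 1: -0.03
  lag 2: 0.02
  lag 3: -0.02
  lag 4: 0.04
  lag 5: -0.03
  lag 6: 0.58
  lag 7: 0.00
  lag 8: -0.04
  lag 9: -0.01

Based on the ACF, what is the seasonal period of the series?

6

The largest autocorrelation is r_6 = 0.58; the remaining lags stay at or below 0.04.
The dominant spike at lag 6 indicates a seasonal period of 6.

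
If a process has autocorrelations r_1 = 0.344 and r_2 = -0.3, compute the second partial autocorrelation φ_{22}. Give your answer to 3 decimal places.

φ_{22} = (r_2 − r_1²) / (1 − r_1²)
r_1² = (0.344)² = 0.118336
Numerator = -0.3 − 0.1183 = -0.4183; denominator = 1 − 0.1183 = 0.8817
φ_{22} = -0.4183 / 0.8817 = -0.474

-0.474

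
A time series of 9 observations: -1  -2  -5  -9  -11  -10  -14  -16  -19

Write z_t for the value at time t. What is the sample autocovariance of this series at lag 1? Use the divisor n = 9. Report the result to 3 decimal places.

Mean z̄ = (-1 − 2 − 5 − 9 − 11 − 10 − 14 − 16 − 19)/9 = -9.6667
Σ_{t=1}^{8}(z_t−z̄)(z_{t+1}−z̄) = 192.8889
γ_1 = 192.8889 / 9 = 21.432

21.432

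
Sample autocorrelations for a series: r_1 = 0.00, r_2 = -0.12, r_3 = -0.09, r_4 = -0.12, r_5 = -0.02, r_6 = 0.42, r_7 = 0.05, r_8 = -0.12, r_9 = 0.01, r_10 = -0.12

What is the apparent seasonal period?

The largest autocorrelation is r_6 = 0.42; the remaining lags stay at or below 0.05.
The dominant spike at lag 6 indicates a seasonal period of 6.

6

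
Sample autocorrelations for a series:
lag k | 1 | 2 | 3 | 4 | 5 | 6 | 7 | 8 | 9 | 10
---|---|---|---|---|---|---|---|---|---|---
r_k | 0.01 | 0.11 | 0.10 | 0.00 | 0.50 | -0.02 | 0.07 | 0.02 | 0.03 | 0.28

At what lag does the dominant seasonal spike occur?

The largest autocorrelation is r_5 = 0.50, with a weaker echo at lag 10 (0.28); the remaining lags stay at or below 0.11.
The dominant spike at lag 5 indicates a seasonal period of 5.

5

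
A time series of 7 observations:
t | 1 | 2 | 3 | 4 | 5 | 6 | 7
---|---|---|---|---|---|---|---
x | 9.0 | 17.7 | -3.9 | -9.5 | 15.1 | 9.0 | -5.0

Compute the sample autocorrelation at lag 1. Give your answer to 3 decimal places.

Mean x̄ = (9.0 + 17.7 − 3.9 − 9.5 + 15.1 + 9.0 − 5.0)/7 = 4.6286
Deviations from mean: 4.3714, 13.0714, -8.5286, -14.1286, 10.4714, 4.3714, -9.6286
Σ(x_t−x̄)(x_{t+1}−x̄) = (57.1408) + (-111.4806) + (120.4965) + (-147.9463) + (45.7751) + (-42.0906) = -78.1051
Denominator Σ(x_t−x̄)² = 683.7943
r_1 = -78.1051 / 683.7943 = -0.114

-0.114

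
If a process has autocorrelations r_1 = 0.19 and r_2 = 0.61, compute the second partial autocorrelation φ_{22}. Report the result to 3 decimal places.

0.595

φ_{22} = (r_2 − r_1²) / (1 − r_1²)
r_1² = (0.19)² = 0.0361
Numerator = 0.61 − 0.0361 = 0.5739; denominator = 1 − 0.0361 = 0.9639
φ_{22} = 0.5739 / 0.9639 = 0.595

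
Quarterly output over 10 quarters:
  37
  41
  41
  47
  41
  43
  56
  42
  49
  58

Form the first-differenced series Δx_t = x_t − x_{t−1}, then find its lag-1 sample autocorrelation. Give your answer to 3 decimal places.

-0.489

First differences Δx: 4, 0, 6, -6, 2, 13, -14, 7, 9
Mean of differences = 2.3333
Numerator Σ(Δx_t−Δx̄)(Δx_{t+1}−Δx̄) = -263.1111
Denominator Σ(Δx_t−Δx̄)² = 538.0000
r_1(Δx) = -263.1111 / 538.0000 = -0.489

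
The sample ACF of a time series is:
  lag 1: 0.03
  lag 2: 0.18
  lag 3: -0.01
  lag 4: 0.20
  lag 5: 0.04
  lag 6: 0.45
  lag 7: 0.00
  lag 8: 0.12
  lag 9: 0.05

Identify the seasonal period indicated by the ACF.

The largest autocorrelation is r_6 = 0.45; the remaining lags stay at or below 0.20.
The dominant spike at lag 6 indicates a seasonal period of 6.

6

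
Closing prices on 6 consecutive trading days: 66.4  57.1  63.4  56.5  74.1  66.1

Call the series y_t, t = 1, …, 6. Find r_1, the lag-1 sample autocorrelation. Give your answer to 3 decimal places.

-0.290

Mean ȳ = (66.4 + 57.1 + 63.4 + 56.5 + 74.1 + 66.1)/6 = 63.9333
Numerator Σ_{t=1}^{5}(y_t−ȳ)(y_{t+1}−ȳ) = -62.7911
Denominator Σ(y_t−ȳ)² = 216.3733
r_1 = -62.7911 / 216.3733 = -0.290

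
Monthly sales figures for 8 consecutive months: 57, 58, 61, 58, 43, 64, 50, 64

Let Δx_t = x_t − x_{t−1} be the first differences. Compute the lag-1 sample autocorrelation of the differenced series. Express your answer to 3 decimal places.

-0.709

First differences Δx: 1, 3, -3, -15, 21, -14, 14
Mean of differences = 1.0000
Numerator Σ(Δx_t−Δx̄)(Δx_{t+1}−Δx̄) = -759.0000
Denominator Σ(Δx_t−Δx̄)² = 1070.0000
r_1(Δx) = -759.0000 / 1070.0000 = -0.709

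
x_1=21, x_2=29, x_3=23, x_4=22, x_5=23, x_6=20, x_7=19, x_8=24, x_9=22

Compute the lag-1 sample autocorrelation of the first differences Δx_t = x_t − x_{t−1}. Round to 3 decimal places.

First differences Δx: 8, -6, -1, 1, -3, -1, 5, -2
Mean of differences = 0.1250
Numerator Σ(Δx_t−Δx̄)(Δx_{t+1}−Δx̄) = -57.3906
Denominator Σ(Δx_t−Δx̄)² = 140.8750
r_1(Δx) = -57.3906 / 140.8750 = -0.407

-0.407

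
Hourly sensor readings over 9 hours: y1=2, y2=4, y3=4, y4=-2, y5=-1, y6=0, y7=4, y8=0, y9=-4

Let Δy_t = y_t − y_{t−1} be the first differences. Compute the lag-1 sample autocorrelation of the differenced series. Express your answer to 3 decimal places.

First differences Δy: 2, 0, -6, 1, 1, 4, -4, -4
Mean of differences = -0.7500
Numerator Σ(Δy_t−Δȳ)(Δy_{t+1}−Δȳ) = -4.5625
Denominator Σ(Δy_t−Δȳ)² = 85.5000
r_1(Δy) = -4.5625 / 85.5000 = -0.053

-0.053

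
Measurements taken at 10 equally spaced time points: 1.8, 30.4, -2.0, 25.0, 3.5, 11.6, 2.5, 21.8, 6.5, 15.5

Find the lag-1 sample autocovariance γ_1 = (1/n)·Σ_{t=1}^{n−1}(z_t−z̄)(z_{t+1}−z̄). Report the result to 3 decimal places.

Mean z̄ = (1.8 + 30.4 − 2.0 + 25.0 + 3.5 + 11.6 + 2.5 + 21.8 + 6.5 + 15.5)/10 = 11.6600
Σ_{t=1}^{9}(z_t−z̄)(z_{t+1}−z̄) = -895.8236
γ_1 = -895.8236 / 10 = -89.582

-89.582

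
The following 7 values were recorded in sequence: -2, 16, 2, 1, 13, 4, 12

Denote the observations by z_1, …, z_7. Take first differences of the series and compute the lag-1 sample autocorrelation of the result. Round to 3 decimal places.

-0.524

First differences Δz: 18, -14, -1, 12, -9, 8
Mean of differences = 2.3333
Numerator Σ(Δz_t−Δz̄)(Δz_{t+1}−Δz̄) = -407.4444
Denominator Σ(Δz_t−Δz̄)² = 777.3333
r_1(Δz) = -407.4444 / 777.3333 = -0.524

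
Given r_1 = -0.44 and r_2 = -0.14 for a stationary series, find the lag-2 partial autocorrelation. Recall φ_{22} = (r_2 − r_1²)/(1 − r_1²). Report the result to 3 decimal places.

-0.414

φ_{22} = (r_2 − r_1²) / (1 − r_1²)
r_1² = (-0.44)² = 0.1936
Numerator = -0.14 − 0.1936 = -0.3336; denominator = 1 − 0.1936 = 0.8064
φ_{22} = -0.3336 / 0.8064 = -0.414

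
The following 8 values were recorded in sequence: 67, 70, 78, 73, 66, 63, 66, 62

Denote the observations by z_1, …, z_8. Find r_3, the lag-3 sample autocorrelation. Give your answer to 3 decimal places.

Mean z̄ = (67 + 70 + 78 + 73 + 66 + 63 + 66 + 62)/8 = 68.1250
Σ(z_t−z̄)(z_{t+3}−z̄) = (-5.4844) + (-3.9844) + (-50.6094) + (-10.3594) + (13.0156) = -57.4219
Denominator Σ(z_t−z̄)² = 198.8750
r_3 = -57.4219 / 198.8750 = -0.289

-0.289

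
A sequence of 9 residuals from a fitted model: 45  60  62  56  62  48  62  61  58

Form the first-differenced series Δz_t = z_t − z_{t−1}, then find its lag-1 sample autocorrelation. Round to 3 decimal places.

First differences Δz: 15, 2, -6, 6, -14, 14, -1, -3
Mean of differences = 1.6250
Numerator Σ(Δz_t−Δz̄)(Δz_{t+1}−Δz̄) = -313.2656
Denominator Σ(Δz_t−Δz̄)² = 681.8750
r_1(Δz) = -313.2656 / 681.8750 = -0.459

-0.459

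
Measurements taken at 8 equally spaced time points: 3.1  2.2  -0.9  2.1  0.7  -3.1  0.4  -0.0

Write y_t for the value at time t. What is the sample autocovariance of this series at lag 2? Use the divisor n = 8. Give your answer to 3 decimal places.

Mean ȳ = (3.1 + 2.2 − 0.9 + 2.1 + 0.7 − 3.1 + 0.4 − 0.0)/8 = 0.5625
Σ_{t=1}^{6}(y_t−ȳ)(y_{t+2}−ȳ) = -4.9878
γ_2 = -4.9878 / 8 = -0.623

-0.623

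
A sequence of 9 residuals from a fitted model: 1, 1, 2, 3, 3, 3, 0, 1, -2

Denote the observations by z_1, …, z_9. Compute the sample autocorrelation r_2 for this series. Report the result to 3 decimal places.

Mean z̄ = (1 + 1 + 2 + 3 + 3 + 3 + 0 + 1 − 2)/9 = 1.3333
Σ(z_t−z̄)(z_{t+2}−z̄) = (-0.2222) + (-0.5556) + (1.1111) + (2.7778) + (-2.2222) + (-0.5556) + (4.4444) = 4.7778
Denominator Σ(z_t−z̄)² = 22.0000
r_2 = 4.7778 / 22.0000 = 0.217

0.217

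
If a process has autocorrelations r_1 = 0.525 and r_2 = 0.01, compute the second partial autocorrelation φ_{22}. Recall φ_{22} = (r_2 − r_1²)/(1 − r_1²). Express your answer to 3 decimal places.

φ_{22} = (r_2 − r_1²) / (1 − r_1²)
r_1² = (0.525)² = 0.275625
Numerator = 0.01 − 0.2756 = -0.2656; denominator = 1 − 0.2756 = 0.7244
φ_{22} = -0.2656 / 0.7244 = -0.367

-0.367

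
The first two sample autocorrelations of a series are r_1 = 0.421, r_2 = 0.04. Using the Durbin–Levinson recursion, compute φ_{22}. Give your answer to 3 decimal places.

-0.167

φ_{22} = (r_2 − r_1²) / (1 − r_1²)
r_1² = (0.421)² = 0.177241
Numerator = 0.04 − 0.1772 = -0.1372; denominator = 1 − 0.1772 = 0.8228
φ_{22} = -0.1372 / 0.8228 = -0.167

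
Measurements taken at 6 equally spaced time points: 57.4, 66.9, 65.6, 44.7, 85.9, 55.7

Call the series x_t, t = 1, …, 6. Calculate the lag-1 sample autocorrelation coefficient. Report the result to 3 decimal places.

Mean x̄ = (57.4 + 66.9 + 65.6 + 44.7 + 85.9 + 55.7)/6 = 62.7000
Deviations from mean: -5.3000, 4.2000, 2.9000, -18.0000, 23.2000, -7.0000
Numerator Σ_{t=1}^{5}(x_t−x̄)(x_{t+1}−x̄) = -642.2800
Denominator Σ(x_t−x̄)² = 965.3800
r_1 = -642.2800 / 965.3800 = -0.665

-0.665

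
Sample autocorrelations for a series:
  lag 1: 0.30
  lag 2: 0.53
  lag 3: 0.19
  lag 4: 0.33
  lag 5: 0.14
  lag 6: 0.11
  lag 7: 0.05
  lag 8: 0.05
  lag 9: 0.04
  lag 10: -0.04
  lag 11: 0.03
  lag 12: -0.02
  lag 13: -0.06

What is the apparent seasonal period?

2

The largest autocorrelation is r_2 = 0.53, with a weaker echo at lag 4 (0.33); the remaining lags stay at or below 0.30.
The dominant spike at lag 2 indicates a seasonal period of 2.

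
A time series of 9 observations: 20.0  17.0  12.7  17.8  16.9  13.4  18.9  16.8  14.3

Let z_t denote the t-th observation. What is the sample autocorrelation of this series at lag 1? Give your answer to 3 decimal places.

Mean z̄ = (20.0 + 17.0 + 12.7 + 17.8 + 16.9 + 13.4 + 18.9 + 16.8 + 14.3)/9 = 16.4222
Numerator Σ_{t=1}^{8}(z_t−z̄)(z_{t+1}−z̄) = -13.3516
Denominator Σ(z_t−z̄)² = 49.0356
r_1 = -13.3516 / 49.0356 = -0.272

-0.272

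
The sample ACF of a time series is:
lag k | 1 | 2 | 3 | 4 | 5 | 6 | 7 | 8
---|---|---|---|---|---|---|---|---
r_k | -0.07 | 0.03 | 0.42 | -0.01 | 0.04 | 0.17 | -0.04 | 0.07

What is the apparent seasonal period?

3

The largest autocorrelation is r_3 = 0.42, with a weaker echo at lag 6 (0.17); the remaining lags stay at or below 0.07.
The dominant spike at lag 3 indicates a seasonal period of 3.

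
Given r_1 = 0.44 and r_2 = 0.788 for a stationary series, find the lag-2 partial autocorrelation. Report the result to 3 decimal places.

φ_{22} = (r_2 − r_1²) / (1 − r_1²)
r_1² = (0.44)² = 0.1936
Numerator = 0.788 − 0.1936 = 0.5944; denominator = 1 − 0.1936 = 0.8064
φ_{22} = 0.5944 / 0.8064 = 0.737

0.737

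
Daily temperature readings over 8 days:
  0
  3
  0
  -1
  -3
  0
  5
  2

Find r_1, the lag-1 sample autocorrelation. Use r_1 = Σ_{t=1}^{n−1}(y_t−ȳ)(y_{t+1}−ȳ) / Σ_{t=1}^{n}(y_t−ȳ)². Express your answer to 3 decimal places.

Mean ȳ = (0 + 3 + 0 − 1 − 3 + 0 + 5 + 2)/8 = 0.7500
Numerator Σ_{t=1}^{7}(y_t−ȳ)(y_{t+1}−ȳ) = 9.4375
Denominator Σ(y_t−ȳ)² = 43.5000
r_1 = 9.4375 / 43.5000 = 0.217

0.217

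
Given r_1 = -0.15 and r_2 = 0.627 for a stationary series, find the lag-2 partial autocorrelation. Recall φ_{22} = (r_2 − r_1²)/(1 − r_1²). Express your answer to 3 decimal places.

φ_{22} = (r_2 − r_1²) / (1 − r_1²)
r_1² = (-0.15)² = 0.0225
Numerator = 0.627 − 0.0225 = 0.6045; denominator = 1 − 0.0225 = 0.9775
φ_{22} = 0.6045 / 0.9775 = 0.618

0.618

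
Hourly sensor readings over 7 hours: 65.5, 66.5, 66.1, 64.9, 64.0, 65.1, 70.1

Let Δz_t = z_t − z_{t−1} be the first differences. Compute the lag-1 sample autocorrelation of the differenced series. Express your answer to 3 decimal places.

First differences Δz: 1.0, -0.4, -1.2, -0.9, 1.1, 5.0
Mean of differences = 0.7667
Numerator Σ(Δz_t−Δz̄)(Δz_{t+1}−Δz̄) = 6.1556
Denominator Σ(Δz_t−Δz̄)² = 26.0933
r_1(Δz) = 6.1556 / 26.0933 = 0.236

0.236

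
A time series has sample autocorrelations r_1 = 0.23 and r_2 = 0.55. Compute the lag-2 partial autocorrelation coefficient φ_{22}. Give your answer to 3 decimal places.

0.525

φ_{22} = (r_2 − r_1²) / (1 − r_1²)
r_1² = (0.23)² = 0.0529
Numerator = 0.55 − 0.0529 = 0.4971; denominator = 1 − 0.0529 = 0.9471
φ_{22} = 0.4971 / 0.9471 = 0.525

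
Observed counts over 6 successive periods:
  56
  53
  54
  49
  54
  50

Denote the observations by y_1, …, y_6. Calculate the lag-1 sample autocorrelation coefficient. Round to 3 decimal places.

-0.333

Mean ȳ = (56 + 53 + 54 + 49 + 54 + 50)/6 = 52.6667
Deviations from mean: 3.3333, 0.3333, 1.3333, -3.6667, 1.3333, -2.6667
Σ(y_t−ȳ)(y_{t+1}−ȳ) = (1.1111) + (0.4444) + (-4.8889) + (-4.8889) + (-3.5556) = -11.7778
Denominator Σ(y_t−ȳ)² = 35.3333
r_1 = -11.7778 / 35.3333 = -0.333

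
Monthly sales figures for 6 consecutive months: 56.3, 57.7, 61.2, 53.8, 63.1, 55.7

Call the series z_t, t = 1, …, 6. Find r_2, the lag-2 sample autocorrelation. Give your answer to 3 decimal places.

0.350

Mean z̄ = (56.3 + 57.7 + 61.2 + 53.8 + 63.1 + 55.7)/6 = 57.9667
Deviations from mean: -1.6667, -0.2667, 3.2333, -4.1667, 5.1333, -2.2667
Numerator Σ_{t=1}^{4}(z_t−z̄)(z_{t+2}−z̄) = 21.7644
Denominator Σ(z_t−z̄)² = 62.1533
r_2 = 21.7644 / 62.1533 = 0.350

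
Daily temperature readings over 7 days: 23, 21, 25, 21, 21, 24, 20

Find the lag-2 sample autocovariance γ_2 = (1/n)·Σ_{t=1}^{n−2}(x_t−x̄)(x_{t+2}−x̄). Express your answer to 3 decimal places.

0.117

Mean x̄ = (23 + 21 + 25 + 21 + 21 + 24 + 20)/7 = 22.1429
Deviations: 0.8571, -1.1429, 2.8571, -1.1429, -1.1429, 1.8571, -2.1429
Σ_{t=1}^{5}(x_t−x̄)(x_{t+2}−x̄) = 0.8163
γ_2 = 0.8163 / 7 = 0.117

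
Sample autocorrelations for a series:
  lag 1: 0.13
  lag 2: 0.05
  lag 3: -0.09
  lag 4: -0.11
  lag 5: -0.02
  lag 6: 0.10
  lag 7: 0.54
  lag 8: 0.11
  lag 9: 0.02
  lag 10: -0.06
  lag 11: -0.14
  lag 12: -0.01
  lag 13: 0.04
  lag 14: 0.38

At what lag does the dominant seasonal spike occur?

The largest autocorrelation is r_7 = 0.54, with a weaker echo at lag 14 (0.38); the remaining lags stay at or below 0.13.
The dominant spike at lag 7 indicates a seasonal period of 7.

7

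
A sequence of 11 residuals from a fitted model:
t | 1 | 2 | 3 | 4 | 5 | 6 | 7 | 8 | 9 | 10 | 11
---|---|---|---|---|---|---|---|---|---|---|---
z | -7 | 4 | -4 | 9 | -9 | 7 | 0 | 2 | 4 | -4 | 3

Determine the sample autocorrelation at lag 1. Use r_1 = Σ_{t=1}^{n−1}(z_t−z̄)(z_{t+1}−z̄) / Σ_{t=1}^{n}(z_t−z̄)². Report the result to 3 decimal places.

-0.742

Mean z̄ = (-7 + 4 − 4 + 9 − 9 + 7 + 0 + 2 + 4 − 4 + 3)/11 = 0.4545
Numerator Σ_{t=1}^{10}(z_t−z̄)(z_{t+1}−z̄) = -248.2975
Denominator Σ(z_t−z̄)² = 334.7273
r_1 = -248.2975 / 334.7273 = -0.742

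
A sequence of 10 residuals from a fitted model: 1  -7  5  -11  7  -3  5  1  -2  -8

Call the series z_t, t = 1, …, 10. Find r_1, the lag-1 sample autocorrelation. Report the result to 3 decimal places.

-0.595

Mean z̄ = (1 − 7 + 5 − 11 + 7 − 3 + 5 + 1 − 2 − 8)/10 = -1.2000
Numerator Σ_{t=1}^{9}(z_t−z̄)(z_{t+1}−z̄) = -198.4400
Denominator Σ(z_t−z̄)² = 333.6000
r_1 = -198.4400 / 333.6000 = -0.595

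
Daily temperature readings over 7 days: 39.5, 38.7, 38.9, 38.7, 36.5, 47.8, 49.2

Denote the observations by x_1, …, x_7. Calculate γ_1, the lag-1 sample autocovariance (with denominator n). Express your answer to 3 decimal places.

Mean x̄ = (39.5 + 38.7 + 38.9 + 38.7 + 36.5 + 47.8 + 49.2)/7 = 41.3286
Σ_{t=1}^{6}(x_t−x̄)(x_{t+1}−x̄) = 49.9578
γ_1 = 49.9578 / 7 = 7.137

7.137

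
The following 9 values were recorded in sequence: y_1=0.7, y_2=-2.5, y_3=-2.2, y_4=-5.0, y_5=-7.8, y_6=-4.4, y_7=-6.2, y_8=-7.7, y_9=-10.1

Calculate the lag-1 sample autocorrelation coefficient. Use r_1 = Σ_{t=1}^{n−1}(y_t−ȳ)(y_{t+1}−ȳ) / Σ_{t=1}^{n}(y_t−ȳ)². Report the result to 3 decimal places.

0.400

Mean ȳ = (0.7 − 2.5 − 2.2 − 5.0 − 7.8 − 4.4 − 6.2 − 7.7 − 10.1)/9 = -5.0222
Numerator Σ_{t=1}^{8}(y_t−ȳ)(y_{t+1}−ȳ) = 35.8417
Denominator Σ(y_t−ȳ)² = 89.5156
r_1 = 35.8417 / 89.5156 = 0.400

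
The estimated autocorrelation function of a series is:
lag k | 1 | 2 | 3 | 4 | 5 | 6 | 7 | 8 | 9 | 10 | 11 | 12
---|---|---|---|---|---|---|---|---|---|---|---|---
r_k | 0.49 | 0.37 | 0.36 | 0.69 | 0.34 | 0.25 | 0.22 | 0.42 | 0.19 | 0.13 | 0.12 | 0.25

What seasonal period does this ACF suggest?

4

The largest autocorrelation is r_4 = 0.69; the remaining lags stay at or below 0.49. The elevated value at lag 1 (0.49), dropping to 0.37 at lag 2, reflects decaying short-term dependence rather than seasonality.
The dominant spike at lag 4 indicates a seasonal period of 4.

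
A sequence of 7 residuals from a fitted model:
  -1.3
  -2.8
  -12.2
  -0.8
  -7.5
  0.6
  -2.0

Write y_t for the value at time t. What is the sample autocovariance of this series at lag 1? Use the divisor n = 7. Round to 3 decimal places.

-7.179

Mean ȳ = (-1.3 − 2.8 − 12.2 − 0.8 − 7.5 + 0.6 − 2.0)/7 = -3.7143
Σ_{t=1}^{6}(y_t−ȳ)(y_{t+1}−ȳ) = -50.2502
γ_1 = -50.2502 / 7 = -7.179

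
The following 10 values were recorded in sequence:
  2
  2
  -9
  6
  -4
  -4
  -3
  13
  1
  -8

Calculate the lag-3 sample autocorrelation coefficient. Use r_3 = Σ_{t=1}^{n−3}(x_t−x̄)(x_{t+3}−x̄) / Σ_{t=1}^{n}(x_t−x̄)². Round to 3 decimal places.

Mean x̄ = (2 + 2 − 9 + 6 − 4 − 4 − 3 + 13 + 1 − 8)/10 = -0.4000
Numerator Σ_{t=1}^{7}(x_t−x̄)(x_{t+3}−x̄) = -12.4800
Denominator Σ(x_t−x̄)² = 398.4000
r_3 = -12.4800 / 398.4000 = -0.031

-0.031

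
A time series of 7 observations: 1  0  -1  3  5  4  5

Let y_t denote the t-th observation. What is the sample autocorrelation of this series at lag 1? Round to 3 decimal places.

0.543

Mean ȳ = (1 + 0 − 1 + 3 + 5 + 4 + 5)/7 = 2.4286
Deviations from mean: -1.4286, -2.4286, -3.4286, 0.5714, 2.5714, 1.5714, 2.5714
Numerator Σ_{t=1}^{6}(y_t−ȳ)(y_{t+1}−ȳ) = 19.3878
Denominator Σ(y_t−ȳ)² = 35.7143
r_1 = 19.3878 / 35.7143 = 0.543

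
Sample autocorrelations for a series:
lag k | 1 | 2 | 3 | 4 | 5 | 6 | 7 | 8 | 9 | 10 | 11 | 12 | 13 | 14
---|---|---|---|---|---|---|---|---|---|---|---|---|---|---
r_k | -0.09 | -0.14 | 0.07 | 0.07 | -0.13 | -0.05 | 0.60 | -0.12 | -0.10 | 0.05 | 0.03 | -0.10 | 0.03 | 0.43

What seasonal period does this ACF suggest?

The largest autocorrelation is r_7 = 0.60, with a weaker echo at lag 14 (0.43); the remaining lags stay at or below 0.07.
The dominant spike at lag 7 indicates a seasonal period of 7.

7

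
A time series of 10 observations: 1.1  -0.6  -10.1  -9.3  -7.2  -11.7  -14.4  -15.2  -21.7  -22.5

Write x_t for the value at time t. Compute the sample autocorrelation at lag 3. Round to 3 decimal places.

Mean x̄ = (1.1 − 0.6 − 10.1 − 9.3 − 7.2 − 11.7 − 14.4 − 15.2 − 21.7 − 22.5)/10 = -11.1600
Σ(x_t−x̄)(x_{t+3}−x̄) = (22.8036) + (41.8176) + (-0.5724) + (-6.0264) + (-15.9984) + (5.6916) + (36.7416) = 84.4572
Denominator Σ(x_t−x̄)² = 548.8840
r_3 = 84.4572 / 548.8840 = 0.154

0.154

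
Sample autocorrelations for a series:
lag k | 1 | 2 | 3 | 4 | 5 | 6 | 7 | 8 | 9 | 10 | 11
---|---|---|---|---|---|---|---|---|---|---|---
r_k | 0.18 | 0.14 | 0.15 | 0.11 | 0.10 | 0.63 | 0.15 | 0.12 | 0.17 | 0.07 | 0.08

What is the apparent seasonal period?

6

The largest autocorrelation is r_6 = 0.63; the remaining lags stay at or below 0.18.
The dominant spike at lag 6 indicates a seasonal period of 6.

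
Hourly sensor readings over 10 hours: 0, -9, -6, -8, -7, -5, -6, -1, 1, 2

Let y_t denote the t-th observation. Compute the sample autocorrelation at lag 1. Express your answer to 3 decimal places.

0.379

Mean ȳ = (0 − 9 − 6 − 8 − 7 − 5 − 6 − 1 + 1 + 2)/10 = -3.9000
Numerator Σ_{t=1}^{9}(y_t−ȳ)(y_{t+1}−ȳ) = 54.8900
Denominator Σ(y_t−ȳ)² = 144.9000
r_1 = 54.8900 / 144.9000 = 0.379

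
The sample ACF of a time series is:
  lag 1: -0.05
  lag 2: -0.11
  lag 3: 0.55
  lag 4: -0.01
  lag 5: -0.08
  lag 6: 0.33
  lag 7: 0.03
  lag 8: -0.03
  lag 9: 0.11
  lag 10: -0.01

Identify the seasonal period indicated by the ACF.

3

The largest autocorrelation is r_3 = 0.55, with a weaker echo at lag 6 (0.33); the remaining lags stay at or below 0.11.
The dominant spike at lag 3 indicates a seasonal period of 3.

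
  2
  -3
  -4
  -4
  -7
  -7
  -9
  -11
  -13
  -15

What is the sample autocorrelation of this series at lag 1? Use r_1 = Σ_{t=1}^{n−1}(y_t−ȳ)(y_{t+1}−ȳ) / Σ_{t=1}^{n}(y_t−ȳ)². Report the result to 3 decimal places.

Mean ȳ = (2 − 3 − 4 − 4 − 7 − 7 − 9 − 11 − 13 − 15)/10 = -7.1000
Numerator Σ_{t=1}^{9}(y_t−ȳ)(y_{t+1}−ȳ) = 136.7900
Denominator Σ(y_t−ȳ)² = 234.9000
r_1 = 136.7900 / 234.9000 = 0.582

0.582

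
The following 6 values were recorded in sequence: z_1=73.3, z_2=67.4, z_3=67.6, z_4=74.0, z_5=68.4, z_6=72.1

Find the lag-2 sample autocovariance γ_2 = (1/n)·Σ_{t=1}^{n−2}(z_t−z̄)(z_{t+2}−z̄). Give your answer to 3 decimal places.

Mean z̄ = (73.3 + 67.4 + 67.6 + 74.0 + 68.4 + 72.1)/6 = 70.4667
Σ_{t=1}^{4}(z_t−z̄)(z_{t+2}−z̄) = -7.2622
γ_2 = -7.2622 / 6 = -1.210

-1.210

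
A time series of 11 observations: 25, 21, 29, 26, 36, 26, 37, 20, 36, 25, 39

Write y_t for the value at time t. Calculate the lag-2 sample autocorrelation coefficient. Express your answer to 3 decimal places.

Mean ȳ = (25 + 21 + 29 + 26 + 36 + 26 + 37 + 20 + 36 + 25 + 39)/11 = 29.0909
Numerator Σ_{t=1}^{9}(y_t−ȳ)(y_{t+2}−ȳ) = 277.3471
Denominator Σ(y_t−ȳ)² = 456.9091
r_2 = 277.3471 / 456.9091 = 0.607

0.607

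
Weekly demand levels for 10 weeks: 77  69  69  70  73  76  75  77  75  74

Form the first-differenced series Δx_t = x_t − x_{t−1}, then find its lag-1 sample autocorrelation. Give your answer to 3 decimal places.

0.075

First differences Δx: -8, 0, 1, 3, 3, -1, 2, -2, -1
Mean of differences = -0.3333
Numerator Σ(Δx_t−Δx̄)(Δx_{t+1}−Δx̄) = 6.8889
Denominator Σ(Δx_t−Δx̄)² = 92.0000
r_1(Δx) = 6.8889 / 92.0000 = 0.075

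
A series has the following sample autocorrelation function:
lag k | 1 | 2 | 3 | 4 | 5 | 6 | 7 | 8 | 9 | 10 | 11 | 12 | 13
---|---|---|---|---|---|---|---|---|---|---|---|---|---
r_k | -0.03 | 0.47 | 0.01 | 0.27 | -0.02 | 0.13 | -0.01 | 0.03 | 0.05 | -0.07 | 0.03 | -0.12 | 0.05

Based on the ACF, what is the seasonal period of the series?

The largest autocorrelation is r_2 = 0.47, with a weaker echo at lag 4 (0.27); the remaining lags stay at or below 0.13.
The dominant spike at lag 2 indicates a seasonal period of 2.

2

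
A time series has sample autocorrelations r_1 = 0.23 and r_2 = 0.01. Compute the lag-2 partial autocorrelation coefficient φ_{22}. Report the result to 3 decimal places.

φ_{22} = (r_2 − r_1²) / (1 − r_1²)
r_1² = (0.23)² = 0.0529
Numerator = 0.01 − 0.0529 = -0.0429; denominator = 1 − 0.0529 = 0.9471
φ_{22} = -0.0429 / 0.9471 = -0.045

-0.045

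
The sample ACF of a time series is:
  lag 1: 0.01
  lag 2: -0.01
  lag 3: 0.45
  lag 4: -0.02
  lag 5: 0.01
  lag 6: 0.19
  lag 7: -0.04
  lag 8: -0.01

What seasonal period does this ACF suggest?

The largest autocorrelation is r_3 = 0.45, with a weaker echo at lag 6 (0.19); the remaining lags stay at or below 0.01.
The dominant spike at lag 3 indicates a seasonal period of 3.

3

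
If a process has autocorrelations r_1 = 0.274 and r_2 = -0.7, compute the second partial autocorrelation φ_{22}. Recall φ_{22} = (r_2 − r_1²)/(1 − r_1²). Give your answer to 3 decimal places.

-0.838

φ_{22} = (r_2 − r_1²) / (1 − r_1²)
r_1² = (0.274)² = 0.075076
Numerator = -0.7 − 0.0751 = -0.7751; denominator = 1 − 0.0751 = 0.9249
φ_{22} = -0.7751 / 0.9249 = -0.838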